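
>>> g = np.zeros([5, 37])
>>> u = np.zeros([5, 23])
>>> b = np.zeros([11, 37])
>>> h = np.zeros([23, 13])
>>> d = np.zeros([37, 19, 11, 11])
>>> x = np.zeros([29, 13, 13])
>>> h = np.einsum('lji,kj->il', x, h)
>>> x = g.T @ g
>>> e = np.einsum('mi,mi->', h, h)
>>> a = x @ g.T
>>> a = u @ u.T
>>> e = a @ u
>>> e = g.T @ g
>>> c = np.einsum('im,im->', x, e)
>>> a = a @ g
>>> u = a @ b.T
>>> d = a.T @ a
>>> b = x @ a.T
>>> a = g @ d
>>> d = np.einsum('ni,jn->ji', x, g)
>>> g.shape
(5, 37)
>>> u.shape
(5, 11)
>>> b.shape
(37, 5)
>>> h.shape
(13, 29)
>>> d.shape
(5, 37)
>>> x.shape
(37, 37)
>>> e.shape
(37, 37)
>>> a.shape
(5, 37)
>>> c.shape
()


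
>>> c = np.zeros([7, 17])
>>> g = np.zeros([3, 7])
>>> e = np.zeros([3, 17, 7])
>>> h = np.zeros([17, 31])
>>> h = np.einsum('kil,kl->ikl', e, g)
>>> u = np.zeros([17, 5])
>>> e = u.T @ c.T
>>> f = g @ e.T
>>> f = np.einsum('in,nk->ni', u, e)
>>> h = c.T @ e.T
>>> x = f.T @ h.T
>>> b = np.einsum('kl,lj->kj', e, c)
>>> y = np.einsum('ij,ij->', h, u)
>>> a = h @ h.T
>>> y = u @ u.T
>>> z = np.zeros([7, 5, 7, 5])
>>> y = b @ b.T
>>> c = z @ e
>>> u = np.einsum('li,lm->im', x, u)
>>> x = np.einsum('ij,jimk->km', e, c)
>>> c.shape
(7, 5, 7, 7)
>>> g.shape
(3, 7)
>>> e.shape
(5, 7)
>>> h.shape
(17, 5)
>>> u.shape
(17, 5)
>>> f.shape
(5, 17)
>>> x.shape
(7, 7)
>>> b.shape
(5, 17)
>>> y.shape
(5, 5)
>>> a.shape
(17, 17)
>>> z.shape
(7, 5, 7, 5)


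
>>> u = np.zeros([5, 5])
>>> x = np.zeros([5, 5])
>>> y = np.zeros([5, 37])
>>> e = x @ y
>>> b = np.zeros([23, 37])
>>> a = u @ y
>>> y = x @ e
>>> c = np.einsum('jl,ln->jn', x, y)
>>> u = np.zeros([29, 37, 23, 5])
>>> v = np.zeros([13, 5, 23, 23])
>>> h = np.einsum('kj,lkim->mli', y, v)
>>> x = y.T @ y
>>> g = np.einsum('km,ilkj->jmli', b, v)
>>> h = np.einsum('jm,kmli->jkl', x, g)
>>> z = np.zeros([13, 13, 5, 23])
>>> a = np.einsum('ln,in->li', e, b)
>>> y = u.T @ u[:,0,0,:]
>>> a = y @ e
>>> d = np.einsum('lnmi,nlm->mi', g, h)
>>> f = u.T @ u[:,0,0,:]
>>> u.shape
(29, 37, 23, 5)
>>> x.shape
(37, 37)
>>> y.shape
(5, 23, 37, 5)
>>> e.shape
(5, 37)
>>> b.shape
(23, 37)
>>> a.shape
(5, 23, 37, 37)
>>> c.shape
(5, 37)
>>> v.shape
(13, 5, 23, 23)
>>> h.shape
(37, 23, 5)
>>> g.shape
(23, 37, 5, 13)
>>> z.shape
(13, 13, 5, 23)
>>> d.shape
(5, 13)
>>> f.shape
(5, 23, 37, 5)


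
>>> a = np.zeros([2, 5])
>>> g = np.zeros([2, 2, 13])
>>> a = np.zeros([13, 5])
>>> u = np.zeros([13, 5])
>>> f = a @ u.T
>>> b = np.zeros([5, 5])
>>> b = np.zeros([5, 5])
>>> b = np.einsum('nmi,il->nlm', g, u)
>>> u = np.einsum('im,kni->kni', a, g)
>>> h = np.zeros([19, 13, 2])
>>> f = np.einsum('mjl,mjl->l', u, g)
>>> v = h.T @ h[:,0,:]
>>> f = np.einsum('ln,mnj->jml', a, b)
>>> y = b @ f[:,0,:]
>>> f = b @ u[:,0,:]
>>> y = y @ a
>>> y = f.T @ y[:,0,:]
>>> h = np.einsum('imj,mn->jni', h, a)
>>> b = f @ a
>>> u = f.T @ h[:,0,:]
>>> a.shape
(13, 5)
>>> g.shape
(2, 2, 13)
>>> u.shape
(13, 5, 19)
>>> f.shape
(2, 5, 13)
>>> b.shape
(2, 5, 5)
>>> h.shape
(2, 5, 19)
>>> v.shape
(2, 13, 2)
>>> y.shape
(13, 5, 5)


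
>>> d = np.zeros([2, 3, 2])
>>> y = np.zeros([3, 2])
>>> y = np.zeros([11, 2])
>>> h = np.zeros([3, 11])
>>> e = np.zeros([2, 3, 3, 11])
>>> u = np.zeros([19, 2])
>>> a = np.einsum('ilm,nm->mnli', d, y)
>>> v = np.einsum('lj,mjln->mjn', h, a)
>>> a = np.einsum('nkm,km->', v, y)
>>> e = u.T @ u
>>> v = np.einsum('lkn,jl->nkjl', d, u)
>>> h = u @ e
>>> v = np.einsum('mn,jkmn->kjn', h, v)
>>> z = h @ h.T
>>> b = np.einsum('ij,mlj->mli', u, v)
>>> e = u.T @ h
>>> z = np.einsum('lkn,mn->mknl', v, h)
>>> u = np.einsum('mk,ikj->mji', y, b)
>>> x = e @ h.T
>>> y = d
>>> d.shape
(2, 3, 2)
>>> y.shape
(2, 3, 2)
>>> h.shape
(19, 2)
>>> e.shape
(2, 2)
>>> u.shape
(11, 19, 3)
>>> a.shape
()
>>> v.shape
(3, 2, 2)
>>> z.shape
(19, 2, 2, 3)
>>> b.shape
(3, 2, 19)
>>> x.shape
(2, 19)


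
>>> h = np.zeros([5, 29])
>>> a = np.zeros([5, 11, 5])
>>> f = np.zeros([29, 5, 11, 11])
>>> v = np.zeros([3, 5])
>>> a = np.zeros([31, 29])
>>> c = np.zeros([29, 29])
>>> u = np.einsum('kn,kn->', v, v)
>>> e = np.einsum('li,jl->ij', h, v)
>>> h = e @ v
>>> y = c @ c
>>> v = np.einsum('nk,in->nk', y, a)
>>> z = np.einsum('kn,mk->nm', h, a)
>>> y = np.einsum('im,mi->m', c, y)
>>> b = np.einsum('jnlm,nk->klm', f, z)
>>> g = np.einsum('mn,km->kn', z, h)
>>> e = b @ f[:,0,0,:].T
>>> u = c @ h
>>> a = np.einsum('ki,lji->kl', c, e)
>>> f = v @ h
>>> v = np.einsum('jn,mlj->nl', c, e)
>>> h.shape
(29, 5)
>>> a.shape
(29, 31)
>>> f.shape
(29, 5)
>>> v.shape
(29, 11)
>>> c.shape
(29, 29)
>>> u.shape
(29, 5)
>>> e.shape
(31, 11, 29)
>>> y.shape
(29,)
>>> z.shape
(5, 31)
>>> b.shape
(31, 11, 11)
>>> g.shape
(29, 31)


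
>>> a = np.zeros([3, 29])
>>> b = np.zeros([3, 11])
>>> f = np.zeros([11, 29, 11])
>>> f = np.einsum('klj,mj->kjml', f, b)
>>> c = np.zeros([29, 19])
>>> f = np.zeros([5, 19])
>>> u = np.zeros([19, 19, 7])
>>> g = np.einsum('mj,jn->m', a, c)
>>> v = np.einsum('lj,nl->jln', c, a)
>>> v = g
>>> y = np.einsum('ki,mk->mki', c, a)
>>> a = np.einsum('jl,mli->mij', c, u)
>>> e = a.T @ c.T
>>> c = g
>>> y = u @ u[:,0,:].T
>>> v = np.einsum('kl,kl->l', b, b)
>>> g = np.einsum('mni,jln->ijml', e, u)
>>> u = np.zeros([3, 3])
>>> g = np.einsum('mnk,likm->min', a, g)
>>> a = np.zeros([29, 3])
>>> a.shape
(29, 3)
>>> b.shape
(3, 11)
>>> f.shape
(5, 19)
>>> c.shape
(3,)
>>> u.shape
(3, 3)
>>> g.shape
(19, 19, 7)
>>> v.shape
(11,)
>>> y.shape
(19, 19, 19)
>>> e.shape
(29, 7, 29)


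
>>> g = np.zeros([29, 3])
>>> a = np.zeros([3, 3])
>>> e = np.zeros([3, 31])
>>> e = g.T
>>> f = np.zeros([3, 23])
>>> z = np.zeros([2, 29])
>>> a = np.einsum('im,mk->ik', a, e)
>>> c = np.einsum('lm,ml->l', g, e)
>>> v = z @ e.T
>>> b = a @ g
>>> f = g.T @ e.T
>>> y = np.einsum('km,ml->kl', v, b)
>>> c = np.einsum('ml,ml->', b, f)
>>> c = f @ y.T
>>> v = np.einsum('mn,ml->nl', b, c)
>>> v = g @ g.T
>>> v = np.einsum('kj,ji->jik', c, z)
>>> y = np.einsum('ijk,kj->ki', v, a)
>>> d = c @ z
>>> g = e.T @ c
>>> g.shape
(29, 2)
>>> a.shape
(3, 29)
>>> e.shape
(3, 29)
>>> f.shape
(3, 3)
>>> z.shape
(2, 29)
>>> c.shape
(3, 2)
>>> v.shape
(2, 29, 3)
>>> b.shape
(3, 3)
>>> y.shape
(3, 2)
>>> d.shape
(3, 29)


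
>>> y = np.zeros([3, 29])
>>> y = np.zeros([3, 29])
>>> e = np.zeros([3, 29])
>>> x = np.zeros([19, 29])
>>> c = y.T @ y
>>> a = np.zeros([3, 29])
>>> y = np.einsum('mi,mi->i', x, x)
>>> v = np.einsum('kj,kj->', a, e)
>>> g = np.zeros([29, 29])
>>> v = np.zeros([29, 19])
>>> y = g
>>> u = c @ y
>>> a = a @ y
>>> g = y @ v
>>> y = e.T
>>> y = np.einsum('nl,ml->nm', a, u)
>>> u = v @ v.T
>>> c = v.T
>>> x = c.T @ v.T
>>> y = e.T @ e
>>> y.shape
(29, 29)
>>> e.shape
(3, 29)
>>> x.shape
(29, 29)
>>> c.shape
(19, 29)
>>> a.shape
(3, 29)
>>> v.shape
(29, 19)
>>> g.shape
(29, 19)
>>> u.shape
(29, 29)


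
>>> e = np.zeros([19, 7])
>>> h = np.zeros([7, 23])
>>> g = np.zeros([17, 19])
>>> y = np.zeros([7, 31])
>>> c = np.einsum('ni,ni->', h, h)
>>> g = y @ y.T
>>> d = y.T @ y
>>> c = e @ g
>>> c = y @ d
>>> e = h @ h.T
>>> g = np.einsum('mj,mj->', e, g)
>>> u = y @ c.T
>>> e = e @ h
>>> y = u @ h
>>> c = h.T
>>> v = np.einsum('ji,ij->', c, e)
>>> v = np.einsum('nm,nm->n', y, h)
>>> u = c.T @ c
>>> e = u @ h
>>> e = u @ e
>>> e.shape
(7, 23)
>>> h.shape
(7, 23)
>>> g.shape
()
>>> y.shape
(7, 23)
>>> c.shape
(23, 7)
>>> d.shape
(31, 31)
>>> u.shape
(7, 7)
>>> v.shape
(7,)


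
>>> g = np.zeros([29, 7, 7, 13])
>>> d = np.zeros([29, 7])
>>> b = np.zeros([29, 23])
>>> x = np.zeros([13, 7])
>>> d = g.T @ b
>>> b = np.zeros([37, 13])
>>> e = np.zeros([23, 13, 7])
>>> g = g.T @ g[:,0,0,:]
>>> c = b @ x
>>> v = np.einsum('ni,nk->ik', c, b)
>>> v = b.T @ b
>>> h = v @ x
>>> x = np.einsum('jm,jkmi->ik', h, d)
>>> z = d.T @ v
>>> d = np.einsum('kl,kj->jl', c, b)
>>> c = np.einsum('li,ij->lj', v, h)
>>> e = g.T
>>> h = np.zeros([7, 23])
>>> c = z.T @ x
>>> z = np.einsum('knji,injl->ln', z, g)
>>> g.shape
(13, 7, 7, 13)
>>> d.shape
(13, 7)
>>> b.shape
(37, 13)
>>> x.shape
(23, 7)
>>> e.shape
(13, 7, 7, 13)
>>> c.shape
(13, 7, 7, 7)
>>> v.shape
(13, 13)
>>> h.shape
(7, 23)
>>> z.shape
(13, 7)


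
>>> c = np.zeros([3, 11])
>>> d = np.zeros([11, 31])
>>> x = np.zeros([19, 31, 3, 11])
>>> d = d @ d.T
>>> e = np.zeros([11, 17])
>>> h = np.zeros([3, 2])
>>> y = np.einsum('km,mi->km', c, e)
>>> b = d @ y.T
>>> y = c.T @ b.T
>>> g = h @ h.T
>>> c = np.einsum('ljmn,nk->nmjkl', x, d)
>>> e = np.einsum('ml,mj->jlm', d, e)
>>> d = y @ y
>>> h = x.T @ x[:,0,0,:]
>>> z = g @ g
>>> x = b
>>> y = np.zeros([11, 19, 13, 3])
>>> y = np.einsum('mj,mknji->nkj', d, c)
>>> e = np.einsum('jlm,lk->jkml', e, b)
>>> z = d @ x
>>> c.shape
(11, 3, 31, 11, 19)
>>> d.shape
(11, 11)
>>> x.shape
(11, 3)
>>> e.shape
(17, 3, 11, 11)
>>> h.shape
(11, 3, 31, 11)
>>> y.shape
(31, 3, 11)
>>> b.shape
(11, 3)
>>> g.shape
(3, 3)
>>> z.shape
(11, 3)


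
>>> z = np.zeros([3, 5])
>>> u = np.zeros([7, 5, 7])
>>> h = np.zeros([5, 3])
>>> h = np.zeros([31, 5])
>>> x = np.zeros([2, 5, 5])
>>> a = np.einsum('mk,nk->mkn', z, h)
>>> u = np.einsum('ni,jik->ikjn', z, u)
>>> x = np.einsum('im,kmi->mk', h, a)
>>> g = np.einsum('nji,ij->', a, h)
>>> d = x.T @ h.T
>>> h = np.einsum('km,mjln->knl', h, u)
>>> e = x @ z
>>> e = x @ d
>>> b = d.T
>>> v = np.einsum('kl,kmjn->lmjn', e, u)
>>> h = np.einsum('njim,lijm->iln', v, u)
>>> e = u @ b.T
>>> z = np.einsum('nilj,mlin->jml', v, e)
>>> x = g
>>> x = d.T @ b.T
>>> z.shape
(3, 5, 7)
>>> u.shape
(5, 7, 7, 3)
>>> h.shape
(7, 5, 31)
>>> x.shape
(31, 31)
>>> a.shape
(3, 5, 31)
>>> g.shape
()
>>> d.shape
(3, 31)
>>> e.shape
(5, 7, 7, 31)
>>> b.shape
(31, 3)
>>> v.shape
(31, 7, 7, 3)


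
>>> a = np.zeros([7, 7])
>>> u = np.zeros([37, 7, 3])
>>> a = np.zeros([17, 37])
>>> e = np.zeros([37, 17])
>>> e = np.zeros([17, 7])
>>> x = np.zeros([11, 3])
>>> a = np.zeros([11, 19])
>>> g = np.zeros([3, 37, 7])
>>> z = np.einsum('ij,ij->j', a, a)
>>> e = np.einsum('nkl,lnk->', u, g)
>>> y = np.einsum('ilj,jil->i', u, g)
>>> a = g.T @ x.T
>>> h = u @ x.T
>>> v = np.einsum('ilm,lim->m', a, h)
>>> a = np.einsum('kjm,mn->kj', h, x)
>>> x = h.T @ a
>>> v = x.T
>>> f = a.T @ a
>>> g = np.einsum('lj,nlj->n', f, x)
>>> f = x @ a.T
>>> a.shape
(37, 7)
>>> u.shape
(37, 7, 3)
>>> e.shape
()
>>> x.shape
(11, 7, 7)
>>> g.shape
(11,)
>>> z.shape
(19,)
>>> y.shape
(37,)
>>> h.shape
(37, 7, 11)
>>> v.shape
(7, 7, 11)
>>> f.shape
(11, 7, 37)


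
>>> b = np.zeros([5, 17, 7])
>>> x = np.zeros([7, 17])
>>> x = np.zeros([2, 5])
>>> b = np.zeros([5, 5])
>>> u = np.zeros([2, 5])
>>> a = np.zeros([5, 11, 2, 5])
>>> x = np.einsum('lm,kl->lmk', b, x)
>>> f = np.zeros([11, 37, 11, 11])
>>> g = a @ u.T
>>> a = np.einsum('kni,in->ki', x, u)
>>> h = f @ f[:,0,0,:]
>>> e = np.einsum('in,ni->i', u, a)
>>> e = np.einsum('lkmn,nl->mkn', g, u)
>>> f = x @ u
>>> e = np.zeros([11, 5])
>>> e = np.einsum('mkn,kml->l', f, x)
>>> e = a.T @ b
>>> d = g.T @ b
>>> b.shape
(5, 5)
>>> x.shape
(5, 5, 2)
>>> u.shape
(2, 5)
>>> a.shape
(5, 2)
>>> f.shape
(5, 5, 5)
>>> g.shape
(5, 11, 2, 2)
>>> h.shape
(11, 37, 11, 11)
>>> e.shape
(2, 5)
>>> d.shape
(2, 2, 11, 5)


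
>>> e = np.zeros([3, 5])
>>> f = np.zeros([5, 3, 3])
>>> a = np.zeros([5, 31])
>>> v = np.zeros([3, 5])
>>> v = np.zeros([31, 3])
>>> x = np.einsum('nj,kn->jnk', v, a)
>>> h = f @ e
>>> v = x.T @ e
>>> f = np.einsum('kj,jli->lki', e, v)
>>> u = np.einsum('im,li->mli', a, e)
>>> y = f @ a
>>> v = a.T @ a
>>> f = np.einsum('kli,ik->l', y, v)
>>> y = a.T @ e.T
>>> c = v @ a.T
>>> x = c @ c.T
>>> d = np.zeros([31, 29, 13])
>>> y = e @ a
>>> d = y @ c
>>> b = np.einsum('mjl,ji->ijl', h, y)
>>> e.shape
(3, 5)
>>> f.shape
(3,)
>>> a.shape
(5, 31)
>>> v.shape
(31, 31)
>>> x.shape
(31, 31)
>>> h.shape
(5, 3, 5)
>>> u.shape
(31, 3, 5)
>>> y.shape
(3, 31)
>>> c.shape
(31, 5)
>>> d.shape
(3, 5)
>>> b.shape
(31, 3, 5)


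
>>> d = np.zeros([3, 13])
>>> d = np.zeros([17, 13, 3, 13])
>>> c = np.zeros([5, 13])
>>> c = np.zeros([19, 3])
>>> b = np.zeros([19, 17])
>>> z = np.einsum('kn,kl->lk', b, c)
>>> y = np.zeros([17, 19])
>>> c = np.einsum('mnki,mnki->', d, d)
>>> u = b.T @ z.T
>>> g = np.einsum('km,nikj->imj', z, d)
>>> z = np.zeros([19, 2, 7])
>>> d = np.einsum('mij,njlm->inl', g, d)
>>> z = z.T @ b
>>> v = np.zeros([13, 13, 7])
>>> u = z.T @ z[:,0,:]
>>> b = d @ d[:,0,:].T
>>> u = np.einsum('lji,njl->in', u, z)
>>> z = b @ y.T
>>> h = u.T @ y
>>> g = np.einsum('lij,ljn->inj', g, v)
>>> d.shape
(19, 17, 3)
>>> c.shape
()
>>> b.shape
(19, 17, 19)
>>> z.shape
(19, 17, 17)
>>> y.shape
(17, 19)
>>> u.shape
(17, 7)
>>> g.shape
(19, 7, 13)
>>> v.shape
(13, 13, 7)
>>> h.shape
(7, 19)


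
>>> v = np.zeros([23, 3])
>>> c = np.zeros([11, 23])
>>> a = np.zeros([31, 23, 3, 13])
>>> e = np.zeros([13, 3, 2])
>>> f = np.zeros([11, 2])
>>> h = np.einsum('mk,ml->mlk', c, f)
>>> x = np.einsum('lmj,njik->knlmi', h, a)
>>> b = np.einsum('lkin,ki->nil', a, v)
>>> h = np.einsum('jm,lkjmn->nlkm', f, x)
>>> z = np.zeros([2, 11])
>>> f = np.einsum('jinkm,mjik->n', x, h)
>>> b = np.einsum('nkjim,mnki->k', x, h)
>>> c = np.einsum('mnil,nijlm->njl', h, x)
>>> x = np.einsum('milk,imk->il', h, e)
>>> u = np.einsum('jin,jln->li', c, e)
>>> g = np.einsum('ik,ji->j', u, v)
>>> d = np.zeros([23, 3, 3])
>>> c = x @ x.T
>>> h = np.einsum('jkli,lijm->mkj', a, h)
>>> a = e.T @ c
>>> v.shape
(23, 3)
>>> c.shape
(13, 13)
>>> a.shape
(2, 3, 13)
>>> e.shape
(13, 3, 2)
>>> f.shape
(11,)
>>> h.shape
(2, 23, 31)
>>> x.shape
(13, 31)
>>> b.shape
(31,)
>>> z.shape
(2, 11)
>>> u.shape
(3, 11)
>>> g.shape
(23,)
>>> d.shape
(23, 3, 3)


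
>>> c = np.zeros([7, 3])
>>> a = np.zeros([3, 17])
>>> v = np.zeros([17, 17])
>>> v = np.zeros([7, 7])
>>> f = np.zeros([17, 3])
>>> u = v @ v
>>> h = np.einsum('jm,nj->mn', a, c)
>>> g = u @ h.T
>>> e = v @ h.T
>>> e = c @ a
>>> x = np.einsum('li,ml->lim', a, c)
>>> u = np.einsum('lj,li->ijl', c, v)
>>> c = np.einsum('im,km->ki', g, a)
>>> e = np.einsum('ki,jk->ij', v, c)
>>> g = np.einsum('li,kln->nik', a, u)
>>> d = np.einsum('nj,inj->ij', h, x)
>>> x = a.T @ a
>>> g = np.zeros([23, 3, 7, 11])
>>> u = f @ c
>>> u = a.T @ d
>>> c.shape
(3, 7)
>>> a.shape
(3, 17)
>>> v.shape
(7, 7)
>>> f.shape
(17, 3)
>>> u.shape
(17, 7)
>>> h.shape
(17, 7)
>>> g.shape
(23, 3, 7, 11)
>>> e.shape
(7, 3)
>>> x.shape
(17, 17)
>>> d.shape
(3, 7)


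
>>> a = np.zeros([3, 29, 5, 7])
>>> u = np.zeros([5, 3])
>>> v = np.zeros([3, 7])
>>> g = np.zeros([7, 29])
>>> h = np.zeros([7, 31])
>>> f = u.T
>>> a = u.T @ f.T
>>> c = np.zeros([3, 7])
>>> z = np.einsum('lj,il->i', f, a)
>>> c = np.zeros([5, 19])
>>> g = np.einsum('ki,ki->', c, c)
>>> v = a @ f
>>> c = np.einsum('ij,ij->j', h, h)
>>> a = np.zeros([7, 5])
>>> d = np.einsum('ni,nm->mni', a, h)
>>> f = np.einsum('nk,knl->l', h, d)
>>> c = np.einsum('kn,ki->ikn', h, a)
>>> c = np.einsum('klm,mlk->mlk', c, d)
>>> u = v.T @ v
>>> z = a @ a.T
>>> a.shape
(7, 5)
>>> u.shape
(5, 5)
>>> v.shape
(3, 5)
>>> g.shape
()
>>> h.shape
(7, 31)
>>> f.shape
(5,)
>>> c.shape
(31, 7, 5)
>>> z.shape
(7, 7)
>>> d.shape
(31, 7, 5)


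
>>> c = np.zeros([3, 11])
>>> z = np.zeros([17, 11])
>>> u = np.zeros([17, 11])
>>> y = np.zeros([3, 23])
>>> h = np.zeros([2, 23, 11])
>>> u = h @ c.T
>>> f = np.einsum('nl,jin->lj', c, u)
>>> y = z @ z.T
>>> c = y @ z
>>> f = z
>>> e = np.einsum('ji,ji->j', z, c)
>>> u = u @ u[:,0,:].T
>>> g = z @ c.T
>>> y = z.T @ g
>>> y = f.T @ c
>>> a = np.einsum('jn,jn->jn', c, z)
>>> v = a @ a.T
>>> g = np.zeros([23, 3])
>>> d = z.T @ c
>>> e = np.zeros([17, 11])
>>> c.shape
(17, 11)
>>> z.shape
(17, 11)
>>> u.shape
(2, 23, 2)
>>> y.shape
(11, 11)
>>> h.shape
(2, 23, 11)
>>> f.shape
(17, 11)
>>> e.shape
(17, 11)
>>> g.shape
(23, 3)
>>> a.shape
(17, 11)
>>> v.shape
(17, 17)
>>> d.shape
(11, 11)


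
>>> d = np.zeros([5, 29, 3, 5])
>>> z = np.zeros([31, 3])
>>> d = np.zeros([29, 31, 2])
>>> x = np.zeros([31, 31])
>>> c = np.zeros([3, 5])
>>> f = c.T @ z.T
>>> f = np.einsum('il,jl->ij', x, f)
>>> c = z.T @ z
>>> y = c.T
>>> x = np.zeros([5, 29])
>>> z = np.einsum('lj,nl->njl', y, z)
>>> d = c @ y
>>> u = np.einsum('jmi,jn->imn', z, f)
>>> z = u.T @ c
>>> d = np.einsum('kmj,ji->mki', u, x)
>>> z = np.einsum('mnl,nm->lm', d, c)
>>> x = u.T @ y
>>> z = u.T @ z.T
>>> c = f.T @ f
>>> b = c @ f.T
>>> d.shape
(3, 3, 29)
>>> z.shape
(5, 3, 29)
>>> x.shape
(5, 3, 3)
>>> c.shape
(5, 5)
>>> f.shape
(31, 5)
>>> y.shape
(3, 3)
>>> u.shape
(3, 3, 5)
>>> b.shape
(5, 31)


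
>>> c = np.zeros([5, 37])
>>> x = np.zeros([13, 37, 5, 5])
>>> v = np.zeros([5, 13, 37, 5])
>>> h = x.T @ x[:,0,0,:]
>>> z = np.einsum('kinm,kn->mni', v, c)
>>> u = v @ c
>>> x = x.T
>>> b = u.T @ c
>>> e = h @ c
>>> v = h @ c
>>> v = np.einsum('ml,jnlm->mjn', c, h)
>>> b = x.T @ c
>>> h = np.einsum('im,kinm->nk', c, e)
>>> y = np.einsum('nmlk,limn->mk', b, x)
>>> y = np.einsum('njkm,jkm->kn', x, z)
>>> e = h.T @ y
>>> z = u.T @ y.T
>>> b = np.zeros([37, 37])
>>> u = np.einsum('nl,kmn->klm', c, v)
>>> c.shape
(5, 37)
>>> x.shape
(5, 5, 37, 13)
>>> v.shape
(5, 5, 5)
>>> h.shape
(37, 5)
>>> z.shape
(37, 37, 13, 37)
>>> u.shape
(5, 37, 5)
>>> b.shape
(37, 37)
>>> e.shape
(5, 5)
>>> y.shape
(37, 5)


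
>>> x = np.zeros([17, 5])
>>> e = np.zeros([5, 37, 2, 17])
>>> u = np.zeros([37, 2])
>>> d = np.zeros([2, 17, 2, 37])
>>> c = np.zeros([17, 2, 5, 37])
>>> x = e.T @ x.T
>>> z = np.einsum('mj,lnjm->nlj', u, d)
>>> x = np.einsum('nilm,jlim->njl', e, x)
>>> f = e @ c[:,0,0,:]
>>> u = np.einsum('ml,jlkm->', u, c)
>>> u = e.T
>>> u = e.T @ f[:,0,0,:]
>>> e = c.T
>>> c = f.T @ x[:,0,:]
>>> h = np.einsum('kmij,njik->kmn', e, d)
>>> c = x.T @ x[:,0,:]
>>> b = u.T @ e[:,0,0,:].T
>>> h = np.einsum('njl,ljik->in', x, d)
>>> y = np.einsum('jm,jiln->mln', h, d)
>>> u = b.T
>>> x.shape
(5, 17, 2)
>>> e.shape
(37, 5, 2, 17)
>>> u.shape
(37, 2, 37, 37)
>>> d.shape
(2, 17, 2, 37)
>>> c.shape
(2, 17, 2)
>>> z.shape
(17, 2, 2)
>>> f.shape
(5, 37, 2, 37)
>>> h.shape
(2, 5)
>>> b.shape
(37, 37, 2, 37)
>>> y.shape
(5, 2, 37)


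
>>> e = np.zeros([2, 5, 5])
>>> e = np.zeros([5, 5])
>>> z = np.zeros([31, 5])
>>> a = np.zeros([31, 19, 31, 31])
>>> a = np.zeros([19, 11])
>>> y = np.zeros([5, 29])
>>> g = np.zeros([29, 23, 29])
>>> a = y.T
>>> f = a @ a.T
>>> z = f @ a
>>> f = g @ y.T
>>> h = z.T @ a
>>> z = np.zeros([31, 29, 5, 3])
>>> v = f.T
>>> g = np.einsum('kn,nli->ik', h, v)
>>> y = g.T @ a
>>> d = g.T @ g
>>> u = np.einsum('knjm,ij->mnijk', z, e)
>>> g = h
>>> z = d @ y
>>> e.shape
(5, 5)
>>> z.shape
(5, 5)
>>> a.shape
(29, 5)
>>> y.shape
(5, 5)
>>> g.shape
(5, 5)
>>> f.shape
(29, 23, 5)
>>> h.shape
(5, 5)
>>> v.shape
(5, 23, 29)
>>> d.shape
(5, 5)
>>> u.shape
(3, 29, 5, 5, 31)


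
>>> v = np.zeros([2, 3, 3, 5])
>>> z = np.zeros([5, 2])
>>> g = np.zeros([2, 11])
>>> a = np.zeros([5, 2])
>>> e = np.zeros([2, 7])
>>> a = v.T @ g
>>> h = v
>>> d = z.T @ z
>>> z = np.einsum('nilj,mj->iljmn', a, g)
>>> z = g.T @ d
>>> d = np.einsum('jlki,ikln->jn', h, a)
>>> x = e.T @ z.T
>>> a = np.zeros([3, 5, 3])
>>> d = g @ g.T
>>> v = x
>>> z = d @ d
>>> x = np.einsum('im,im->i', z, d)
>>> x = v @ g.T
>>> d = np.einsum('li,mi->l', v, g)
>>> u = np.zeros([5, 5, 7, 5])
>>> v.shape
(7, 11)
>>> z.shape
(2, 2)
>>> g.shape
(2, 11)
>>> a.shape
(3, 5, 3)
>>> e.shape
(2, 7)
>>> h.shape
(2, 3, 3, 5)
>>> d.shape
(7,)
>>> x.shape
(7, 2)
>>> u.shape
(5, 5, 7, 5)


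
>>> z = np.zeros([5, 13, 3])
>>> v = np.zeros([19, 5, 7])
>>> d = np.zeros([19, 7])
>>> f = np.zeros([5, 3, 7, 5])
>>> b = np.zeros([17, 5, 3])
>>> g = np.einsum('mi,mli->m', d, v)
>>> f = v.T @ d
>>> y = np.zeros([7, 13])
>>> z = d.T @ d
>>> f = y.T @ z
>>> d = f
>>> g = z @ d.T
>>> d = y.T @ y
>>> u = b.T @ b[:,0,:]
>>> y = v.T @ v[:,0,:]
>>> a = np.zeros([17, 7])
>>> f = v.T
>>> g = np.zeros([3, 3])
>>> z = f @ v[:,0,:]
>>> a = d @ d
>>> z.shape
(7, 5, 7)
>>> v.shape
(19, 5, 7)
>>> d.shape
(13, 13)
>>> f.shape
(7, 5, 19)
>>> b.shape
(17, 5, 3)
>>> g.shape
(3, 3)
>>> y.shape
(7, 5, 7)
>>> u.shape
(3, 5, 3)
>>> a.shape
(13, 13)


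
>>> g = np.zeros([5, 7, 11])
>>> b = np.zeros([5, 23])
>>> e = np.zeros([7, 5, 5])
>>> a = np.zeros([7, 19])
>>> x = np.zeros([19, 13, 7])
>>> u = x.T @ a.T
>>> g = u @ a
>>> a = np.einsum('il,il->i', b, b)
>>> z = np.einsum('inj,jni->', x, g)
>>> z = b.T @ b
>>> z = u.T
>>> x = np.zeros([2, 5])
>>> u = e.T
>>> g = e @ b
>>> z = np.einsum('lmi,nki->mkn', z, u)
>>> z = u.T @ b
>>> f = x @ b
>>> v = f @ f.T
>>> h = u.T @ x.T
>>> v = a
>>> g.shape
(7, 5, 23)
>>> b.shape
(5, 23)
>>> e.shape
(7, 5, 5)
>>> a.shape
(5,)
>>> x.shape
(2, 5)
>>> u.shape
(5, 5, 7)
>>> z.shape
(7, 5, 23)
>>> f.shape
(2, 23)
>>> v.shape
(5,)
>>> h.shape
(7, 5, 2)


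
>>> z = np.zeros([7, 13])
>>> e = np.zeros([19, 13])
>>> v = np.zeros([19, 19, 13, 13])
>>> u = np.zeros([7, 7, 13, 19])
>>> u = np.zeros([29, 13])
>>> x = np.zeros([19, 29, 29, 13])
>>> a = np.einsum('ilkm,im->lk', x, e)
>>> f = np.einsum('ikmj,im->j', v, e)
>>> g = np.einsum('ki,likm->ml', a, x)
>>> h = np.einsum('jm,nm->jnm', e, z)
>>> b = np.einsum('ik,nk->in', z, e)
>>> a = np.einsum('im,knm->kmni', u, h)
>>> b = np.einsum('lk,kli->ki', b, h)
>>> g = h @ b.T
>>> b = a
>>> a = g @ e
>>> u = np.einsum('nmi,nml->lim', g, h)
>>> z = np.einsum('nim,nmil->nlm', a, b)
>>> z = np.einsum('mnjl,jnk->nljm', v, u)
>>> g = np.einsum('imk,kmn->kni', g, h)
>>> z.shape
(19, 13, 13, 19)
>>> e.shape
(19, 13)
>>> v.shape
(19, 19, 13, 13)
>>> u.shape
(13, 19, 7)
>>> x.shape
(19, 29, 29, 13)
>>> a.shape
(19, 7, 13)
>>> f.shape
(13,)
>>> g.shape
(19, 13, 19)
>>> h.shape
(19, 7, 13)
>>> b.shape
(19, 13, 7, 29)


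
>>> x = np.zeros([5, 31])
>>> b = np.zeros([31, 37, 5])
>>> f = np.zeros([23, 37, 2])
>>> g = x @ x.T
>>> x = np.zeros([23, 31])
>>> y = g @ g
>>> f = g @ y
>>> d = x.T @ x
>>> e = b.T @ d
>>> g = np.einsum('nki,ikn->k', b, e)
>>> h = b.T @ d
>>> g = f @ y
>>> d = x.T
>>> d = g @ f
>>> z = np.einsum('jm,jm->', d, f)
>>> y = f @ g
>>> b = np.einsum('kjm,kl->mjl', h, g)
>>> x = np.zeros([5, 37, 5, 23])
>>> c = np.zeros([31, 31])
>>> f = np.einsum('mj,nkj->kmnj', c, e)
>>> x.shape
(5, 37, 5, 23)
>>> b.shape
(31, 37, 5)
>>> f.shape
(37, 31, 5, 31)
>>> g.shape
(5, 5)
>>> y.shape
(5, 5)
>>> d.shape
(5, 5)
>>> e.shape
(5, 37, 31)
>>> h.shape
(5, 37, 31)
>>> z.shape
()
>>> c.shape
(31, 31)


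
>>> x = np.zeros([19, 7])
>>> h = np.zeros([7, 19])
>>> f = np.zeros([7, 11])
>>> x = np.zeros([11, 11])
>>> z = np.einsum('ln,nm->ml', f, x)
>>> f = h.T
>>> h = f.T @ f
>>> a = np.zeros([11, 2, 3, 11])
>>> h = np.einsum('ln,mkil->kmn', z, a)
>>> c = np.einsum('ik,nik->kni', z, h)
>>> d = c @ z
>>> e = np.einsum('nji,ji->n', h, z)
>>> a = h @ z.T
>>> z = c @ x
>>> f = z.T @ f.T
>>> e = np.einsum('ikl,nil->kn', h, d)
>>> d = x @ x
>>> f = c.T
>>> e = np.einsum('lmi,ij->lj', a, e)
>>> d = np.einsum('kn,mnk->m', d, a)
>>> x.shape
(11, 11)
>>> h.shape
(2, 11, 7)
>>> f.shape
(11, 2, 7)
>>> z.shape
(7, 2, 11)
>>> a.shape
(2, 11, 11)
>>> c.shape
(7, 2, 11)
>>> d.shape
(2,)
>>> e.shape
(2, 7)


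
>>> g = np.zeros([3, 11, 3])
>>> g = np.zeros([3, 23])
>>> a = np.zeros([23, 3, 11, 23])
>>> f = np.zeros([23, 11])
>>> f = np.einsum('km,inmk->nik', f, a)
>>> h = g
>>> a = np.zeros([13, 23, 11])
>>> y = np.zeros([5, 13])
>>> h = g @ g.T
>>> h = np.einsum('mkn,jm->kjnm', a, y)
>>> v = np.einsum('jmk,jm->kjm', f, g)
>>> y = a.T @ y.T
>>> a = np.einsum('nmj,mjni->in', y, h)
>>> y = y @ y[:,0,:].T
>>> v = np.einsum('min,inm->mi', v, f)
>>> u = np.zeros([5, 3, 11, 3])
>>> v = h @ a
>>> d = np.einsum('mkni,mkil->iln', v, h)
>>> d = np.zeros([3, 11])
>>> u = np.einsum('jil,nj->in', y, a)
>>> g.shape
(3, 23)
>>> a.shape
(13, 11)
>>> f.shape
(3, 23, 23)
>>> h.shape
(23, 5, 11, 13)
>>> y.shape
(11, 23, 11)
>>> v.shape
(23, 5, 11, 11)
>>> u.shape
(23, 13)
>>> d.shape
(3, 11)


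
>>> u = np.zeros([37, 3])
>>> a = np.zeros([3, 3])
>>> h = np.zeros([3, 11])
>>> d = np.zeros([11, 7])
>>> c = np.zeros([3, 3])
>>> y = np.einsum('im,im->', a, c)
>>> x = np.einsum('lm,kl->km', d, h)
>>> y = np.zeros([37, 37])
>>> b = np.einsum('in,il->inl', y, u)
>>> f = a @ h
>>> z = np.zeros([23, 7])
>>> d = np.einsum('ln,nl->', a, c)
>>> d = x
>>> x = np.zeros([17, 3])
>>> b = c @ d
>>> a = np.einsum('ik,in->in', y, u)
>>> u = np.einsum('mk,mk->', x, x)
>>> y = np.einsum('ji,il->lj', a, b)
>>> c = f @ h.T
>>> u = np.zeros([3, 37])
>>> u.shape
(3, 37)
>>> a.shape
(37, 3)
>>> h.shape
(3, 11)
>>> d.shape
(3, 7)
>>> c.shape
(3, 3)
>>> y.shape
(7, 37)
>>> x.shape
(17, 3)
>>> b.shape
(3, 7)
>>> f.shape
(3, 11)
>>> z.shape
(23, 7)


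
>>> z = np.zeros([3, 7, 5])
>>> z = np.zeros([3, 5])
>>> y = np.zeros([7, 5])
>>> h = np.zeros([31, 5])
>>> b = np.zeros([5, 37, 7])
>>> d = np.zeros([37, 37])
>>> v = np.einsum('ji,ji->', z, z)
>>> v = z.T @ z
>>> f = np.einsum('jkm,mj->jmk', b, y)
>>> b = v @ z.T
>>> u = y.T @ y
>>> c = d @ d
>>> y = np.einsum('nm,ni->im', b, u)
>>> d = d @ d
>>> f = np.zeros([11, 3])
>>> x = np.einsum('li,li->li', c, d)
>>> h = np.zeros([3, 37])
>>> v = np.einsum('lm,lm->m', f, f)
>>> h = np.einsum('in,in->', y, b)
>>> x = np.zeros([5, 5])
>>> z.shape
(3, 5)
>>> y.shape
(5, 3)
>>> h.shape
()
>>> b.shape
(5, 3)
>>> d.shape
(37, 37)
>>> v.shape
(3,)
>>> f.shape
(11, 3)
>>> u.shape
(5, 5)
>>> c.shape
(37, 37)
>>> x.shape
(5, 5)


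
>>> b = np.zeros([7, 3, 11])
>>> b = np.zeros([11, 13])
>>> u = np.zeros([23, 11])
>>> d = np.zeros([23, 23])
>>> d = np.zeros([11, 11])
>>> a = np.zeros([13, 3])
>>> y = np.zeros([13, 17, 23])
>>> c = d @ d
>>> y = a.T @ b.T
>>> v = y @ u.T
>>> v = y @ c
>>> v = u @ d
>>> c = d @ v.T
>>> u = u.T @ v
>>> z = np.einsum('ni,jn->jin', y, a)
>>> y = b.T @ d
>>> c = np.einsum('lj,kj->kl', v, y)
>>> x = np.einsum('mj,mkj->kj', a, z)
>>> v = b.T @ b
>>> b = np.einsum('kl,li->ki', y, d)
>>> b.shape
(13, 11)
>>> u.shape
(11, 11)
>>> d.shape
(11, 11)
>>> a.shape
(13, 3)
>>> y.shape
(13, 11)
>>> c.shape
(13, 23)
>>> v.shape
(13, 13)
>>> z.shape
(13, 11, 3)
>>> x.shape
(11, 3)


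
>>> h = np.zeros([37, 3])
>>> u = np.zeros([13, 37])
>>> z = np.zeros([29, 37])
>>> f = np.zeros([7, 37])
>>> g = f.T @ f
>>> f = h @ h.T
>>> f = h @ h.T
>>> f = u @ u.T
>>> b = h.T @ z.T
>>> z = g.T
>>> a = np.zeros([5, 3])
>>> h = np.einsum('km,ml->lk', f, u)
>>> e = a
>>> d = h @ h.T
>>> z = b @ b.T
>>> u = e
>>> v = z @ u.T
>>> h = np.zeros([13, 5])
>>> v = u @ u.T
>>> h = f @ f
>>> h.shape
(13, 13)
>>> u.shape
(5, 3)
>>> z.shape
(3, 3)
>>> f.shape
(13, 13)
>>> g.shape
(37, 37)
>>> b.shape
(3, 29)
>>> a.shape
(5, 3)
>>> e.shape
(5, 3)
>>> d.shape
(37, 37)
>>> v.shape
(5, 5)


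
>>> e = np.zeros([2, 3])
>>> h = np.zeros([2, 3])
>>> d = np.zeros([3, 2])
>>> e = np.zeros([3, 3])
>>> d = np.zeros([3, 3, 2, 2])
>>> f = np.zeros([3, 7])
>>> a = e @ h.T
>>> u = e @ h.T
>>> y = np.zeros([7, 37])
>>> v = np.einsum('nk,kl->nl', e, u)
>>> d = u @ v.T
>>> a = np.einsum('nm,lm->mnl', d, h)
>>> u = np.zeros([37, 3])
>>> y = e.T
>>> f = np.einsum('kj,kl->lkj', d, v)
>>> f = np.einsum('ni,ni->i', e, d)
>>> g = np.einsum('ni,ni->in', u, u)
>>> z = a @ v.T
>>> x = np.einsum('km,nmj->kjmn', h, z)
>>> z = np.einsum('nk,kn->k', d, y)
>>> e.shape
(3, 3)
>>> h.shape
(2, 3)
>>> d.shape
(3, 3)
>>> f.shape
(3,)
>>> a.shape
(3, 3, 2)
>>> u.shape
(37, 3)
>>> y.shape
(3, 3)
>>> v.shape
(3, 2)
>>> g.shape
(3, 37)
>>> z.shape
(3,)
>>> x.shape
(2, 3, 3, 3)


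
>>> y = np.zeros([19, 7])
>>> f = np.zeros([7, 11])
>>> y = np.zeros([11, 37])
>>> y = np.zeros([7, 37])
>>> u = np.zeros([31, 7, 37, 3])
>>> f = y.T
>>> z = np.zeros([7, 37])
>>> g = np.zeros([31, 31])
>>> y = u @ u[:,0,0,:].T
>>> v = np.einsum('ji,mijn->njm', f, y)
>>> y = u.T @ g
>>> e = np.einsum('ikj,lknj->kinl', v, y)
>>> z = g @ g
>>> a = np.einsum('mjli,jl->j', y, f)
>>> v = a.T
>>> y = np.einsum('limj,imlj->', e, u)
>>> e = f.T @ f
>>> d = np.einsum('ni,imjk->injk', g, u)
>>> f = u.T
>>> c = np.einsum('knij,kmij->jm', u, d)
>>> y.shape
()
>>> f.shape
(3, 37, 7, 31)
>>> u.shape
(31, 7, 37, 3)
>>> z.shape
(31, 31)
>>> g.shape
(31, 31)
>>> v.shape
(37,)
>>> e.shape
(7, 7)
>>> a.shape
(37,)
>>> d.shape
(31, 31, 37, 3)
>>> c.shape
(3, 31)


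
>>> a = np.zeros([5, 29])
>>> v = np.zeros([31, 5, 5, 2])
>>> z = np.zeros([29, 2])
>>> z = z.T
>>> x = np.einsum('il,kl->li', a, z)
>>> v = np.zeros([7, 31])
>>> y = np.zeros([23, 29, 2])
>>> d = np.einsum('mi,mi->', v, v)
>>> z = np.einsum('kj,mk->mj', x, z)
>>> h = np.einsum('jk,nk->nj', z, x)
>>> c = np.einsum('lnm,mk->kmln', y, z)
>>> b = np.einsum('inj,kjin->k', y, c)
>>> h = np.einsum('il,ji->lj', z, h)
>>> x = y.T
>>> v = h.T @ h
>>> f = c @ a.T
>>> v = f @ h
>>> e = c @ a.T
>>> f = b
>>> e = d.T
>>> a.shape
(5, 29)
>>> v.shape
(5, 2, 23, 29)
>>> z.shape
(2, 5)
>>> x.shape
(2, 29, 23)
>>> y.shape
(23, 29, 2)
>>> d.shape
()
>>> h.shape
(5, 29)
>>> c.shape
(5, 2, 23, 29)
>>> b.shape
(5,)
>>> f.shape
(5,)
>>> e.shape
()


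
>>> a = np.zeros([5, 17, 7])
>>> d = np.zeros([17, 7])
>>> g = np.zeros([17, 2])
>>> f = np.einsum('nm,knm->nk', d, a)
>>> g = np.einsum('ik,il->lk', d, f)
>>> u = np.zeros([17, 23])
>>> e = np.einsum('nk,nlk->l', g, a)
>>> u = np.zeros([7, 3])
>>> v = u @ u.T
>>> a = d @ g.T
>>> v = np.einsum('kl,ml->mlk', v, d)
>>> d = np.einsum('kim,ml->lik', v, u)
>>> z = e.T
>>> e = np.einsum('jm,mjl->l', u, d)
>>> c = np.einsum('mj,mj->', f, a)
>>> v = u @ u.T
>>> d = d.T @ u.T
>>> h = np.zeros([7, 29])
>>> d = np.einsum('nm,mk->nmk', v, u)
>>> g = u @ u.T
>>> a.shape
(17, 5)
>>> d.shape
(7, 7, 3)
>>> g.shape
(7, 7)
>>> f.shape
(17, 5)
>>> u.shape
(7, 3)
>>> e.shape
(17,)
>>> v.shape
(7, 7)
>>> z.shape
(17,)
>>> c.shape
()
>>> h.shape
(7, 29)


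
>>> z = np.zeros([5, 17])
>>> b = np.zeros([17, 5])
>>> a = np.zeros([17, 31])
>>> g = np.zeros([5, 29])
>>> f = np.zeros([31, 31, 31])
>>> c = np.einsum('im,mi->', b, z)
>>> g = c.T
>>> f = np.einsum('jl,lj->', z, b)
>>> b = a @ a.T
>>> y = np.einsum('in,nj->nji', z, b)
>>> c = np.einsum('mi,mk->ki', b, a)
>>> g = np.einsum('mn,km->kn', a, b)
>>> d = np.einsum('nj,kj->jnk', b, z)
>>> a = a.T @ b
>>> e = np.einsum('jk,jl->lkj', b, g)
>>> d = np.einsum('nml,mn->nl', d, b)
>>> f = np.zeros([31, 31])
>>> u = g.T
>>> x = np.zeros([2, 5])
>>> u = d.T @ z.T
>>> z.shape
(5, 17)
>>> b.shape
(17, 17)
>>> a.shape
(31, 17)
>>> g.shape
(17, 31)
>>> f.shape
(31, 31)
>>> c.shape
(31, 17)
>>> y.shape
(17, 17, 5)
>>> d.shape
(17, 5)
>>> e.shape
(31, 17, 17)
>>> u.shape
(5, 5)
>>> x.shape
(2, 5)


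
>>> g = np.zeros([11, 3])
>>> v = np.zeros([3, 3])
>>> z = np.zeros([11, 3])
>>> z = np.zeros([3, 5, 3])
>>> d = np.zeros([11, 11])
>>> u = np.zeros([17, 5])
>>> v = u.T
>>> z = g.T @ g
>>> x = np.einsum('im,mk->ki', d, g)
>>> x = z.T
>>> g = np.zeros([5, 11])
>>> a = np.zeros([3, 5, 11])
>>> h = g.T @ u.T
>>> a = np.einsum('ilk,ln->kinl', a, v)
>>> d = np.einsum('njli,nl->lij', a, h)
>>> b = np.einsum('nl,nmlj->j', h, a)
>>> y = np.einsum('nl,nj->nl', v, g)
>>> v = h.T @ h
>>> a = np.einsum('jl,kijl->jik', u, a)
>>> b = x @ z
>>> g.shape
(5, 11)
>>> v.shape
(17, 17)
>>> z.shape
(3, 3)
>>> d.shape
(17, 5, 3)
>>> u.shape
(17, 5)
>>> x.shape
(3, 3)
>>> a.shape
(17, 3, 11)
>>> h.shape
(11, 17)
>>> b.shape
(3, 3)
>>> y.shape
(5, 17)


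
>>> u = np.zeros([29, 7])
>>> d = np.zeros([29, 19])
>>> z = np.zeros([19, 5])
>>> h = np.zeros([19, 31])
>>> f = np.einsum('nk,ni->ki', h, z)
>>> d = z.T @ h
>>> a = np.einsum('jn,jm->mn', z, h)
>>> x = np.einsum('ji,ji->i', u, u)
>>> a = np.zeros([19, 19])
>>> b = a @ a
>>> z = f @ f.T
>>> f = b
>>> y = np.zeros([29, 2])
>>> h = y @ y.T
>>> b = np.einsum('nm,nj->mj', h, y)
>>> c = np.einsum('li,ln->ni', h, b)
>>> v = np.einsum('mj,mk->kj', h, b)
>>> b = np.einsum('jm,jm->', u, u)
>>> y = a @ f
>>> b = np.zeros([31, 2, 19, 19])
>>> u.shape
(29, 7)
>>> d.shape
(5, 31)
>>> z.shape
(31, 31)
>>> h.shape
(29, 29)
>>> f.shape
(19, 19)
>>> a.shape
(19, 19)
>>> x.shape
(7,)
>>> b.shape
(31, 2, 19, 19)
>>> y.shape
(19, 19)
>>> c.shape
(2, 29)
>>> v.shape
(2, 29)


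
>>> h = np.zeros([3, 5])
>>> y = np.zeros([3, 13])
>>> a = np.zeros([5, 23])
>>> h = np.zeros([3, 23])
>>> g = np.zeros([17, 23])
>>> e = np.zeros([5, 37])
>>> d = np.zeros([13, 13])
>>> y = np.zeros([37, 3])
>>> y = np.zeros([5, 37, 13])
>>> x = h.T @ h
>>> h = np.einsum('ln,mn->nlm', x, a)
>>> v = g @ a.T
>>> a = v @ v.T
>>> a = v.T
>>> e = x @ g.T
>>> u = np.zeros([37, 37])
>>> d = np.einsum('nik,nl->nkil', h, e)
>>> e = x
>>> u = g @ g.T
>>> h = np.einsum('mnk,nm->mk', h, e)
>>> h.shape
(23, 5)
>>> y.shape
(5, 37, 13)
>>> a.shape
(5, 17)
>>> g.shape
(17, 23)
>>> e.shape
(23, 23)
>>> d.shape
(23, 5, 23, 17)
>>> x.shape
(23, 23)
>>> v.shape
(17, 5)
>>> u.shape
(17, 17)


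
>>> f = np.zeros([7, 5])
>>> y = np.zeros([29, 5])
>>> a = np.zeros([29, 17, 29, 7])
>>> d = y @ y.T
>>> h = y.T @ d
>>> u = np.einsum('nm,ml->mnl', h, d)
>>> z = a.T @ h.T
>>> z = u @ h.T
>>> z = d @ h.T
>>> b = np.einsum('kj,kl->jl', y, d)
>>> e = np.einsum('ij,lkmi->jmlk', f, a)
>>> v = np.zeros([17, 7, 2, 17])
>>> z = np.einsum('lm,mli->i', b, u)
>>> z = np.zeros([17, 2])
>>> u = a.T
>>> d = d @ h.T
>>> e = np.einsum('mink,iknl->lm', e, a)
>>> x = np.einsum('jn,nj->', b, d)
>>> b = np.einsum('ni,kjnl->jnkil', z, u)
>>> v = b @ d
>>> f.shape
(7, 5)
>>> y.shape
(29, 5)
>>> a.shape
(29, 17, 29, 7)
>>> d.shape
(29, 5)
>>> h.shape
(5, 29)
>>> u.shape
(7, 29, 17, 29)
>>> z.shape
(17, 2)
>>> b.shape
(29, 17, 7, 2, 29)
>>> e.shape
(7, 5)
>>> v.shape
(29, 17, 7, 2, 5)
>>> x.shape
()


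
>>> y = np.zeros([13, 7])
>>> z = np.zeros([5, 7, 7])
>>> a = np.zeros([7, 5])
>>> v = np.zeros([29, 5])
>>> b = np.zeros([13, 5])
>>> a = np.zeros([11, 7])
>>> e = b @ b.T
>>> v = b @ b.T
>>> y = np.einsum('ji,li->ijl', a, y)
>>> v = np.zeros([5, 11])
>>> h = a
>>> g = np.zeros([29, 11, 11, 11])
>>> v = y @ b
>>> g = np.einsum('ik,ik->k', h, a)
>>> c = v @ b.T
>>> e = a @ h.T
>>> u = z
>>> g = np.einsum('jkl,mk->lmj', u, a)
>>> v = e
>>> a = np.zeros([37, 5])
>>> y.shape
(7, 11, 13)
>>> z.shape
(5, 7, 7)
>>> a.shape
(37, 5)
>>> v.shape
(11, 11)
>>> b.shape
(13, 5)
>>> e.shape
(11, 11)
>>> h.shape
(11, 7)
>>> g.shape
(7, 11, 5)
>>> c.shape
(7, 11, 13)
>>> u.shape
(5, 7, 7)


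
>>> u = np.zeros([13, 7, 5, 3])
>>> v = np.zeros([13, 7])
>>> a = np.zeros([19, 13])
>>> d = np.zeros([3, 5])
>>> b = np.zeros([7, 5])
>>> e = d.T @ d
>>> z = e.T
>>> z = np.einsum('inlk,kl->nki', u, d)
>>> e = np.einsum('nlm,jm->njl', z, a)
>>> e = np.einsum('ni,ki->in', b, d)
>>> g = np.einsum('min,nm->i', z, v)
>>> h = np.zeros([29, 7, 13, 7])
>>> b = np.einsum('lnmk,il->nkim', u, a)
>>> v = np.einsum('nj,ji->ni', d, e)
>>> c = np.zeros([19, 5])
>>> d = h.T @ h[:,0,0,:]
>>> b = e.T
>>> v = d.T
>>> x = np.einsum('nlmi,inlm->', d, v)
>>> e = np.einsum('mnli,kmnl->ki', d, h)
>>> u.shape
(13, 7, 5, 3)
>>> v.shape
(7, 7, 13, 7)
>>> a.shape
(19, 13)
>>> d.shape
(7, 13, 7, 7)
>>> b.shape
(7, 5)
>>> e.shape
(29, 7)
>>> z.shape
(7, 3, 13)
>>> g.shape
(3,)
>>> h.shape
(29, 7, 13, 7)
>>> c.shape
(19, 5)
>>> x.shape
()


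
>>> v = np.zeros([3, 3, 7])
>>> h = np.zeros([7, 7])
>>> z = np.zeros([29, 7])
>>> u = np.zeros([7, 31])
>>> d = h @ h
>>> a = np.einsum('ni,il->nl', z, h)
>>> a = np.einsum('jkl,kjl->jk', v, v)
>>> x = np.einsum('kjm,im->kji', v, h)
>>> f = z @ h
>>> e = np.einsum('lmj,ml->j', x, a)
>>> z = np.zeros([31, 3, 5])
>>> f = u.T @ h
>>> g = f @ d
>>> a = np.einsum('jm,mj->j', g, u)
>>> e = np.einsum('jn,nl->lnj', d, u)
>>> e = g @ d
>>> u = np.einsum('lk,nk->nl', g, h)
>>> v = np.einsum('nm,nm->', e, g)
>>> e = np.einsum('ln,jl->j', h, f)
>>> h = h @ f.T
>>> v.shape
()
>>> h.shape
(7, 31)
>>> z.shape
(31, 3, 5)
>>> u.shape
(7, 31)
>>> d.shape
(7, 7)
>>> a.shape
(31,)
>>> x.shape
(3, 3, 7)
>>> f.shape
(31, 7)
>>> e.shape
(31,)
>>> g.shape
(31, 7)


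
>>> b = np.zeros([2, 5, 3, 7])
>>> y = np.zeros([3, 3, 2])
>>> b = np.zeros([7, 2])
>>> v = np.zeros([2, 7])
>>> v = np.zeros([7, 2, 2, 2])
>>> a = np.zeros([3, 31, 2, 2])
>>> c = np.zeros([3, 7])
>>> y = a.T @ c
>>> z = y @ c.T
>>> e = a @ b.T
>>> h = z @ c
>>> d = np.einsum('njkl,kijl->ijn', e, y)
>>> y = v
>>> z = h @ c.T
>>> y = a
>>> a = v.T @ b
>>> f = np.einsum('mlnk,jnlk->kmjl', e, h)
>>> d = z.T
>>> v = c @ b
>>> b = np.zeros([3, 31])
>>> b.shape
(3, 31)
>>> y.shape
(3, 31, 2, 2)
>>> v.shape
(3, 2)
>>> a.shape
(2, 2, 2, 2)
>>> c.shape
(3, 7)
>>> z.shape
(2, 2, 31, 3)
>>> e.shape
(3, 31, 2, 7)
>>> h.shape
(2, 2, 31, 7)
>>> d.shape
(3, 31, 2, 2)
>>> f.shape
(7, 3, 2, 31)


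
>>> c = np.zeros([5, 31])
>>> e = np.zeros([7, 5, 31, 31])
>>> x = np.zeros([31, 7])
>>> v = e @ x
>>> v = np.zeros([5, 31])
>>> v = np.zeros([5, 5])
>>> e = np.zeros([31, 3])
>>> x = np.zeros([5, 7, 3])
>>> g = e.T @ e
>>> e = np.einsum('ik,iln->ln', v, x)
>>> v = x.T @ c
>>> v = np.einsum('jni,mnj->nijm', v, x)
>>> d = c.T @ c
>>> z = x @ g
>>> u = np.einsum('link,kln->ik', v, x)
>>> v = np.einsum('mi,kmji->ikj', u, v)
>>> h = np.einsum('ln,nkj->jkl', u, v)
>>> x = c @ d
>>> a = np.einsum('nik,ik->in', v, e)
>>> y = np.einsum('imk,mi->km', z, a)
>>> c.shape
(5, 31)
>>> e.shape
(7, 3)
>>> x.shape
(5, 31)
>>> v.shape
(5, 7, 3)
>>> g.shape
(3, 3)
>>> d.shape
(31, 31)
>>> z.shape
(5, 7, 3)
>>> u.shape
(31, 5)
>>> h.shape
(3, 7, 31)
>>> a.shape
(7, 5)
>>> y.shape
(3, 7)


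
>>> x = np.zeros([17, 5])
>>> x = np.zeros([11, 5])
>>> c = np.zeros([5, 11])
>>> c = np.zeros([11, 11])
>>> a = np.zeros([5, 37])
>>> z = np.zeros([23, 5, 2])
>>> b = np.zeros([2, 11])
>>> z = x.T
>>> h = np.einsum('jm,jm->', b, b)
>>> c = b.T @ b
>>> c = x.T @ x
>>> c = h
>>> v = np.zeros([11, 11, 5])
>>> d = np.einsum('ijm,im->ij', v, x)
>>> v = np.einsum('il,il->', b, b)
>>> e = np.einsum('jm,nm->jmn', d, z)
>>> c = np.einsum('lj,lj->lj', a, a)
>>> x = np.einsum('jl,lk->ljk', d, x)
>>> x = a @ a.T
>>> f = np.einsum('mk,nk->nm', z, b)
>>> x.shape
(5, 5)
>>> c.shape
(5, 37)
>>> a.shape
(5, 37)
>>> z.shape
(5, 11)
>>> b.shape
(2, 11)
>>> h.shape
()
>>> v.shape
()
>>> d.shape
(11, 11)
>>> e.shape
(11, 11, 5)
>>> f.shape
(2, 5)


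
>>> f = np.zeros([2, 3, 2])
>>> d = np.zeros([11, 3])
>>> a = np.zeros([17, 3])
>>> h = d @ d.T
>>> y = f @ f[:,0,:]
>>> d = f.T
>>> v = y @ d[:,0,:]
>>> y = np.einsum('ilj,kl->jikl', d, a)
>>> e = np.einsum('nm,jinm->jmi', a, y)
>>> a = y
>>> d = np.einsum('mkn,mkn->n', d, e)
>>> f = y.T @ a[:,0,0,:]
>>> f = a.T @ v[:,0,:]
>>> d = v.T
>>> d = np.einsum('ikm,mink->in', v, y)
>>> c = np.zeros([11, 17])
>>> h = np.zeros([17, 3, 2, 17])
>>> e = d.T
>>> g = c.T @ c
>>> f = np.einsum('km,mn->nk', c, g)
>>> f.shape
(17, 11)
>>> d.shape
(2, 17)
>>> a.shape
(2, 2, 17, 3)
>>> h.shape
(17, 3, 2, 17)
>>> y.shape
(2, 2, 17, 3)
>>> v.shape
(2, 3, 2)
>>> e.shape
(17, 2)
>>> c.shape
(11, 17)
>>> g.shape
(17, 17)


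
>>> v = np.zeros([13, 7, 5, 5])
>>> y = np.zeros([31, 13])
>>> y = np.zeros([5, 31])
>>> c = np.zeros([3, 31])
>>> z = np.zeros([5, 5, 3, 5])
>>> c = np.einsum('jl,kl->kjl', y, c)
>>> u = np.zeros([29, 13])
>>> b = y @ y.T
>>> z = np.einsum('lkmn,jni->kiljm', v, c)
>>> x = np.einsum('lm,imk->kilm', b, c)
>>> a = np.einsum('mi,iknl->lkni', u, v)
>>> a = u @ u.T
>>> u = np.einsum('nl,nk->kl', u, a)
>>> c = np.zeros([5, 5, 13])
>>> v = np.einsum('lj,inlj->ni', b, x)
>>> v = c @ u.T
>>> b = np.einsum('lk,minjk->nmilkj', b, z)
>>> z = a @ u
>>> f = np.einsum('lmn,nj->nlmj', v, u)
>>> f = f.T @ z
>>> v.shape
(5, 5, 29)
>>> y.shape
(5, 31)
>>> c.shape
(5, 5, 13)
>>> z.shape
(29, 13)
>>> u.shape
(29, 13)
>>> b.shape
(13, 7, 31, 5, 5, 3)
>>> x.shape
(31, 3, 5, 5)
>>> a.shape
(29, 29)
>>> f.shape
(13, 5, 5, 13)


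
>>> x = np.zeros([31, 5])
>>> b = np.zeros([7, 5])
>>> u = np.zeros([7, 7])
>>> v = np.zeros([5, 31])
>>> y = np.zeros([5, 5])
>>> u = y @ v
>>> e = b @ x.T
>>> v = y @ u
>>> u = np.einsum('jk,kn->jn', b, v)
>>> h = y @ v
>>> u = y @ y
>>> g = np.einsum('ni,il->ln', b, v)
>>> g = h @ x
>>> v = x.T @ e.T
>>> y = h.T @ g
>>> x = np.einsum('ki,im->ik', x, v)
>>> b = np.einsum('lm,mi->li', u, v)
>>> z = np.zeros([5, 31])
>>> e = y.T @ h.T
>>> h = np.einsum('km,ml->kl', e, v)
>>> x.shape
(5, 31)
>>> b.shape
(5, 7)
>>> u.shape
(5, 5)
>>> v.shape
(5, 7)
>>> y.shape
(31, 5)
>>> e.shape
(5, 5)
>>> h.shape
(5, 7)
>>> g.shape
(5, 5)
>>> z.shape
(5, 31)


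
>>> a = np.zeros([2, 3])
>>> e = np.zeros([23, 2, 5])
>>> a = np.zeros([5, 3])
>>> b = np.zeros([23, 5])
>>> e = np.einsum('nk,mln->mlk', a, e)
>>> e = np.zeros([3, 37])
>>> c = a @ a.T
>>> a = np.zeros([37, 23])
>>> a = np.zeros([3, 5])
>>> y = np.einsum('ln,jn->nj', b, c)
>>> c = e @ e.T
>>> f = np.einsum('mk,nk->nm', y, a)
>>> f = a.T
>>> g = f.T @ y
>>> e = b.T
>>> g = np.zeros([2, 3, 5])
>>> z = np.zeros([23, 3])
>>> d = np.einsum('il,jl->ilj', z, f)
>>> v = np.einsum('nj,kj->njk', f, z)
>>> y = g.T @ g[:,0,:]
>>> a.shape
(3, 5)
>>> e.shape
(5, 23)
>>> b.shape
(23, 5)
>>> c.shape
(3, 3)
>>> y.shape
(5, 3, 5)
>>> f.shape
(5, 3)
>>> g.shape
(2, 3, 5)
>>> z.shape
(23, 3)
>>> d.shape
(23, 3, 5)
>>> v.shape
(5, 3, 23)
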